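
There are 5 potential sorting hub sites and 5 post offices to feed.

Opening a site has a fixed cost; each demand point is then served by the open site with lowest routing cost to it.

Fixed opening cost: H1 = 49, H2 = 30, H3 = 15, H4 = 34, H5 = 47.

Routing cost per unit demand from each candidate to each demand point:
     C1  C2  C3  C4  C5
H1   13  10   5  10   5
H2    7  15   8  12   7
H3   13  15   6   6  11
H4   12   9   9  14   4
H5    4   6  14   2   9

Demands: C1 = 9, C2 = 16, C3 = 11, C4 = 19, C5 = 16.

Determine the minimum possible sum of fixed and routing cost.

Open {H3, H4, H5}: assign each demand point to its cheapest open site.
  C1→H5 9×4=36, C2→H5 16×6=96, C3→H3 11×6=66, C4→H5 19×2=38, C5→H4 16×4=64
  routing cost 300, fixed 96 → total 396.
Compare {H1, H5}: routing cost 305 + fixed 96 = 401.
Compare {H4, H5}: routing cost 333 + fixed 81 = 414.
Compare {H1, H3, H5}: routing cost 305 + fixed 111 = 416.
All other subsets cost ≥ 401. Minimum total cost: 396.

396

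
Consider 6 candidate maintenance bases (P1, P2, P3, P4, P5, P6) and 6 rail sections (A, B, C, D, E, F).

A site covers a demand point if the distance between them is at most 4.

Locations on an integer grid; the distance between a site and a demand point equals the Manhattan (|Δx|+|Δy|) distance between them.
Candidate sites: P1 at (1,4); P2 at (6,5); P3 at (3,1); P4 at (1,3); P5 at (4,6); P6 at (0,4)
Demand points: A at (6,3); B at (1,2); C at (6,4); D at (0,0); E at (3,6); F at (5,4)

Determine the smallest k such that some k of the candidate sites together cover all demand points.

Coverage sets (demand points within 4 of each site):
  P1: {B, E, F}
  P2: {A, C, E, F}
  P3: {B, D}
  P4: {B, D}
  P5: {C, E, F}
  P6: {B, D}
No single site covers all 6 demand points.
But {P2, P3} covers everything, so the minimum is 2.

2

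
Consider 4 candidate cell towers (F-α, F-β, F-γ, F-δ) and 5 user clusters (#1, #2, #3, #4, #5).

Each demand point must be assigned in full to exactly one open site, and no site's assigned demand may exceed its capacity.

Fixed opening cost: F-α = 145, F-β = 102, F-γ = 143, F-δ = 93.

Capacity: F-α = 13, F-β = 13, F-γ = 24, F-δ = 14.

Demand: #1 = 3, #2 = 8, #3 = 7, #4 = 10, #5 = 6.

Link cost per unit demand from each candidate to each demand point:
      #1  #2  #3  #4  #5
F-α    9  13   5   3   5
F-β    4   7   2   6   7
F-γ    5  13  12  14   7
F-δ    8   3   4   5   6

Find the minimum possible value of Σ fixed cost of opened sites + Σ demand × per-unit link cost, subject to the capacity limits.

456

Open {F-α, F-β, F-δ}; cheapest assignment that respects the capacities:
  F-α (cap 13, load 10): #4 — cost 10×3 = 30
  F-β (cap 13, load 10): #1, #3 — cost 3×4 + 7×2 = 26
  F-δ (cap 14, load 14): #2, #5 — cost 8×3 + 6×6 = 60
  Shipping 116, fixed 340 → total 456.
  Any other capacity-feasible assignment to {F-α, F-β, F-δ} ships for at least 116.
Compare {F-γ, F-δ}: its best feasible assignment gives total 531.
Compare {F-β, F-γ}: its best feasible assignment gives total 547.
Every other set of open sites that can feasibly serve all demand totals ≥ 531 even under its best assignment. Minimum: 456.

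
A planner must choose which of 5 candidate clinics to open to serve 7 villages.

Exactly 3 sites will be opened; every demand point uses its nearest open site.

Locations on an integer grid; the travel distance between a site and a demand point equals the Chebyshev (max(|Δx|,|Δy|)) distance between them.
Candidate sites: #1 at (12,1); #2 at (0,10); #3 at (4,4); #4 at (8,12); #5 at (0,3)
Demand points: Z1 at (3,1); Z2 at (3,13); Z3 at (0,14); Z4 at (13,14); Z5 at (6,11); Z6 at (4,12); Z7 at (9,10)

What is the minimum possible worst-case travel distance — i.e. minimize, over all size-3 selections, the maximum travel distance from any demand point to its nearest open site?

5

Open {#2, #3, #4}.
  Farthest demand point is Z4 at travel distance 5 (to #4); all others are ≤ 5.
With {#2, #4, #5} the worst case is 5.
With {#1, #3, #4} the worst case is 8.
No size-3 selection achieves below 5.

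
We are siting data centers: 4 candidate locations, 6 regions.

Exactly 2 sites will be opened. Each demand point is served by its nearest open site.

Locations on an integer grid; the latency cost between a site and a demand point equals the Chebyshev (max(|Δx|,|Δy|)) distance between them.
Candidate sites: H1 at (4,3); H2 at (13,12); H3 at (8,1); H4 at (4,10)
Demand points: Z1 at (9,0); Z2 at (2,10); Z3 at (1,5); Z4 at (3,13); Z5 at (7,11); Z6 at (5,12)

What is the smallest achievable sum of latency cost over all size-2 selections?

16

Open {H3, H4}.
  Z1→H3 1, Z2→H4 2, Z3→H4 5, Z4→H4 3, Z5→H4 3, Z6→H4 2  ⇒ total 16.
Compare {H1, H4}: total 18.
Compare {H2, H4}: total 25.
No size-2 selection does better; minimum is 16.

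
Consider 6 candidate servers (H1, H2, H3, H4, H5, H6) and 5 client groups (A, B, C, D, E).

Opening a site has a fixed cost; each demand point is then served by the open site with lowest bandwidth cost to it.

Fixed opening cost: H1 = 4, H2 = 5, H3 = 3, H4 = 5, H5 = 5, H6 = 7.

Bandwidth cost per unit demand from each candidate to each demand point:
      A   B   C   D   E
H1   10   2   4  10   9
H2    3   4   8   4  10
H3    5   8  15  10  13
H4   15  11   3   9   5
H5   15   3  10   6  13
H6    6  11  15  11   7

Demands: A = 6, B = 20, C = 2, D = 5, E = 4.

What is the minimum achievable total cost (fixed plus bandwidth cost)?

Open {H1, H2, H4}: assign each demand point to its cheapest open site.
  A→H2 6×3=18, B→H1 20×2=40, C→H4 2×3=6, D→H2 5×4=20, E→H4 4×5=20
  bandwidth cost 104, fixed 14 → total 118.
Compare {H1, H2, H3, H4}: bandwidth cost 104 + fixed 17 = 121.
Compare {H1, H2, H4, H5}: bandwidth cost 104 + fixed 19 = 123.
Compare {H1, H2, H4, H6}: bandwidth cost 104 + fixed 21 = 125.
All other subsets cost ≥ 121. Minimum total cost: 118.

118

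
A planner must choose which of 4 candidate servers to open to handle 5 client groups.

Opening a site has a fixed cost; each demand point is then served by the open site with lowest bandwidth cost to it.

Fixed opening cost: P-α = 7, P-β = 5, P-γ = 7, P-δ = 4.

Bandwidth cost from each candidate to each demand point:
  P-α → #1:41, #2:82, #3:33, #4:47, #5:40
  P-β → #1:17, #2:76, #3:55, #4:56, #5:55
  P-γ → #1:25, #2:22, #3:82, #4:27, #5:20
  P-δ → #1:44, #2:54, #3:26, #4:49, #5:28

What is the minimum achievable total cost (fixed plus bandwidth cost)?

128

Open {P-β, P-γ, P-δ}: assign each demand point to its cheapest open site.
  #1→P-β 17, #2→P-γ 22, #3→P-δ 26, #4→P-γ 27, #5→P-γ 20
  bandwidth cost 112, fixed 16 → total 128.
Compare {P-γ, P-δ}: bandwidth cost 120 + fixed 11 = 131.
Compare {P-α, P-β, P-γ, P-δ}: bandwidth cost 112 + fixed 23 = 135.
Compare {P-α, P-β, P-γ}: bandwidth cost 119 + fixed 19 = 138.
All other subsets cost ≥ 131. Minimum total cost: 128.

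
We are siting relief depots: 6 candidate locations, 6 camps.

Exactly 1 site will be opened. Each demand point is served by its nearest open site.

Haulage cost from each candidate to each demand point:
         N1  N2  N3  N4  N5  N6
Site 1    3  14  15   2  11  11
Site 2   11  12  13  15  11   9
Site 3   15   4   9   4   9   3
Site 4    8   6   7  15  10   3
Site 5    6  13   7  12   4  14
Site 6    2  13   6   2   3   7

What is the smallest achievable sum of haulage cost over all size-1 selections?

33

Open {Site 6}.
  N1→Site 6 2, N2→Site 6 13, N3→Site 6 6, N4→Site 6 2, N5→Site 6 3, N6→Site 6 7  ⇒ total 33.
Compare {Site 3}: total 44.
Compare {Site 4}: total 49.
No size-1 selection does better; minimum is 33.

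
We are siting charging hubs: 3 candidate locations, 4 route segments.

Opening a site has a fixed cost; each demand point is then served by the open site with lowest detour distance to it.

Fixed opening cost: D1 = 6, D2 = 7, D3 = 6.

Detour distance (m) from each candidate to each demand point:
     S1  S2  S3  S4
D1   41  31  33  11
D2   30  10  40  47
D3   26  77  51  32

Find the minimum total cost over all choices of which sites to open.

Open {D1, D2}: assign each demand point to its cheapest open site.
  S1→D2 30, S2→D2 10, S3→D1 33, S4→D1 11
  detour distance 84, fixed 13 → total 97.
Compare {D1, D2, D3}: detour distance 80 + fixed 19 = 99.
Compare {D1, D3}: detour distance 101 + fixed 12 = 113.
Compare {D2, D3}: detour distance 108 + fixed 13 = 121.
All other subsets cost ≥ 99. Minimum total cost: 97.

97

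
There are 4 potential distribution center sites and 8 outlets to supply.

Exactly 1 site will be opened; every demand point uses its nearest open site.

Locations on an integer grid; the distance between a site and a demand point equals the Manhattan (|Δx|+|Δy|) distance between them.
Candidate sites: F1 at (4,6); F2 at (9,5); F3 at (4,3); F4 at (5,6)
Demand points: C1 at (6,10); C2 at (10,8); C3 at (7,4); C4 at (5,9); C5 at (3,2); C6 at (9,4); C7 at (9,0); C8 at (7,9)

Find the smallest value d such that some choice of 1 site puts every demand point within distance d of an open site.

Open {F2}.
  Farthest demand point is C5 at distance 9 (to F2); all others are ≤ 9.
With {F4} the worst case is 10.
With {F1} the worst case is 11.
No size-1 selection achieves below 9.

9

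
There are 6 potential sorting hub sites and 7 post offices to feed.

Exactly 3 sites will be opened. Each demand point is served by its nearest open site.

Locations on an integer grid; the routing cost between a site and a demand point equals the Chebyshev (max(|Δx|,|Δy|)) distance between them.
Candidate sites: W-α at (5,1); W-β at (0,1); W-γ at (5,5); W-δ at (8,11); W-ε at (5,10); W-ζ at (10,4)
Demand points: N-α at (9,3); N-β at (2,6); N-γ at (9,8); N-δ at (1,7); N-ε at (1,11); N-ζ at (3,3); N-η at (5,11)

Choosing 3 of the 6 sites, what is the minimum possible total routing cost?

19

Open {W-γ, W-ε, W-ζ}.
  N-α→W-ζ 1, N-β→W-γ 3, N-γ→W-γ 4, N-δ→W-γ 4, N-ε→W-ε 4, N-ζ→W-γ 2, N-η→W-ε 1  ⇒ total 19.
Compare {W-α, W-ε, W-ζ}: total 20.
Compare {W-β, W-ε, W-ζ}: total 21.
No size-3 selection does better; minimum is 19.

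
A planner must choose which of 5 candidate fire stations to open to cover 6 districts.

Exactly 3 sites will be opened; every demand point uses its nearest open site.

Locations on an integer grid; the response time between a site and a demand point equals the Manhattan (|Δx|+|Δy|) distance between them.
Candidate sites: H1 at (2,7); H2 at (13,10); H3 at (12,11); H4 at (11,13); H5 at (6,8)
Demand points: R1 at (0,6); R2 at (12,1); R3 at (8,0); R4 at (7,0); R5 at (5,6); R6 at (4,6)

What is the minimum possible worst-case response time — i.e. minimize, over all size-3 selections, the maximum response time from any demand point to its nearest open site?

10

Open {H1, H2, H5}.
  Farthest demand point is R2 at response time 10 (to H2); all others are ≤ 10.
With {H1, H3, H5} the worst case is 10.
With {H2, H3, H5} the worst case is 10.
No size-3 selection achieves below 10.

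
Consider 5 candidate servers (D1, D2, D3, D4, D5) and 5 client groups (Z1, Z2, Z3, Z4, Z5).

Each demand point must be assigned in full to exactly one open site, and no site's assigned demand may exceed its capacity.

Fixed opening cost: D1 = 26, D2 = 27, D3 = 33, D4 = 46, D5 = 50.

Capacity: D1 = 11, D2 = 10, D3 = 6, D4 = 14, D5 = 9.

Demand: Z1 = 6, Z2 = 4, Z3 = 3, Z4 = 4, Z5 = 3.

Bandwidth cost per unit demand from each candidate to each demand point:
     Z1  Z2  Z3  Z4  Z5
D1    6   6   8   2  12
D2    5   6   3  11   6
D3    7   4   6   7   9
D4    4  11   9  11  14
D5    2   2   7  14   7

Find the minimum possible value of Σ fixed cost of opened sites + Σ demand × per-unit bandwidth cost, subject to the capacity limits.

148

Open {D1, D2}; cheapest assignment that respects the capacities:
  D1 (cap 11, load 10): Z1, Z4 — cost 6×6 + 4×2 = 44
  D2 (cap 10, load 10): Z2, Z3, Z5 — cost 4×6 + 3×3 + 3×6 = 51
  Shipping 95, fixed 53 → total 148.
  Any other capacity-feasible assignment to {D1, D2} ships for at least 95.
Compare {D1, D5}: its best feasible assignment gives total 165.
Compare {D1, D2, D3}: its best feasible assignment gives total 173.
Every other set of open sites that can feasibly serve all demand totals ≥ 165 even under its best assignment. Minimum: 148.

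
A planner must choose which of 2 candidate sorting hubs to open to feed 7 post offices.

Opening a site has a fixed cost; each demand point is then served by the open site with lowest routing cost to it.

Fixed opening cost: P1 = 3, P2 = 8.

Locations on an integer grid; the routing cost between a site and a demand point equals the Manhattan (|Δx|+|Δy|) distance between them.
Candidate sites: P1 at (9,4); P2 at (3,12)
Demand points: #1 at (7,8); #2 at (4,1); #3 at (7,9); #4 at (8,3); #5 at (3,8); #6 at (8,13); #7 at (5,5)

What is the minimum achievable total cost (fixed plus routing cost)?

Open {P1, P2}: assign each demand point to its cheapest open site.
  #1→P1 6, #2→P1 8, #3→P1 7, #4→P1 2, #5→P2 4, #6→P2 6, #7→P1 5
  routing cost 38, fixed 11 → total 49.
Compare {P1}: routing cost 48 + fixed 3 = 51.
Compare {P2}: routing cost 60 + fixed 8 = 68.

49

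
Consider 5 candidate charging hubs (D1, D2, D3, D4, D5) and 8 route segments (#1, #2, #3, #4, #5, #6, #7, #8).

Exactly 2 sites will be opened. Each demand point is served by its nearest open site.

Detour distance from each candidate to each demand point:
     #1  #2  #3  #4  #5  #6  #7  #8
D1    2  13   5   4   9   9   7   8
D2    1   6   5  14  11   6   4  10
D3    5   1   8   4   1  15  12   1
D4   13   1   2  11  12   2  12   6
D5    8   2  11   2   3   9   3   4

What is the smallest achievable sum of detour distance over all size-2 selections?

Open {D2, D3}.
  #1→D2 1, #2→D3 1, #3→D2 5, #4→D3 4, #5→D3 1, #6→D2 6, #7→D2 4, #8→D3 1  ⇒ total 23.
Compare {D4, D5}: total 25.
Compare {D2, D5}: total 26.
No size-2 selection does better; minimum is 23.

23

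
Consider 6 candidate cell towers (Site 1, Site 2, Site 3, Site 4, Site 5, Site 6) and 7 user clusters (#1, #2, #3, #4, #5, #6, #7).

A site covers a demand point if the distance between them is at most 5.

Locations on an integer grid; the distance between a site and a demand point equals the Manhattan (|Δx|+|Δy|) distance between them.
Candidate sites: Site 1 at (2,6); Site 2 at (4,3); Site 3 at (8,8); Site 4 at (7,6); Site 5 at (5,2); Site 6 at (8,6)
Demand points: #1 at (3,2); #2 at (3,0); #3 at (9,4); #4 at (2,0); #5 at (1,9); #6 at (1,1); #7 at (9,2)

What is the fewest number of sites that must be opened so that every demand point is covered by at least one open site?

3

Coverage sets (demand points within 5 of each site):
  Site 1: {#1, #5}
  Site 2: {#1, #2, #4, #6}
  Site 3: {#3}
  Site 4: {#3}
  Site 5: {#1, #2, #4, #6, #7}
  Site 6: {#3, #7}
No 2 sites suffice: every size-2 union leaves at least one demand point uncovered.
But {Site 1, Site 2, Site 6} covers everything, so the minimum is 3.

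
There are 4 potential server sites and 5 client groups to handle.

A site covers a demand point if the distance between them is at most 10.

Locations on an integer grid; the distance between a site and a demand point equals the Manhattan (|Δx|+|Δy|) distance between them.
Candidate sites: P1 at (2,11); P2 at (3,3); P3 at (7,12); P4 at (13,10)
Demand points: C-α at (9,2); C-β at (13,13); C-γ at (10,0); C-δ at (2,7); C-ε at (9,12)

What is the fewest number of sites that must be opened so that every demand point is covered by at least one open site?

2

Coverage sets (demand points within 10 of each site):
  P1: {C-δ, C-ε}
  P2: {C-α, C-γ, C-δ}
  P3: {C-β, C-δ, C-ε}
  P4: {C-β, C-ε}
No single site covers all 5 demand points.
But {P2, P3} covers everything, so the minimum is 2.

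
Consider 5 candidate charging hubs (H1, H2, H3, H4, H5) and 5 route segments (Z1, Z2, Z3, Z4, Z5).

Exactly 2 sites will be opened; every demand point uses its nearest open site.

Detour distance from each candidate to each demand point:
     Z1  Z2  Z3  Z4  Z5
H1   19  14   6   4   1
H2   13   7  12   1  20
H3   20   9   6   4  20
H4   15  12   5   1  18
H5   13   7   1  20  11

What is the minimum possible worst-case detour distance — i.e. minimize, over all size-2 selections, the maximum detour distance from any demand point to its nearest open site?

13

Open {H1, H2}.
  Farthest demand point is Z1 at detour distance 13 (to H2); all others are ≤ 13.
With {H1, H5} the worst case is 13.
With {H2, H5} the worst case is 13.
No size-2 selection achieves below 13.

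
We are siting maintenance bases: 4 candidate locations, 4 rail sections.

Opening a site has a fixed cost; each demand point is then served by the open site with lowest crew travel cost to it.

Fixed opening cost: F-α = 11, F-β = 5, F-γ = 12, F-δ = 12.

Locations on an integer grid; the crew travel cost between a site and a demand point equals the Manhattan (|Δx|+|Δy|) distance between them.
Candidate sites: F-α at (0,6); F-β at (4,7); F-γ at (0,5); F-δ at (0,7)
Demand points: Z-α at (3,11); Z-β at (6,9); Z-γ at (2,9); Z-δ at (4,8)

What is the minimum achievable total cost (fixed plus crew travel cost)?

19

Open {F-β}: assign each demand point to its cheapest open site.
  Z-α→F-β 5, Z-β→F-β 4, Z-γ→F-β 4, Z-δ→F-β 1
  crew travel cost 14, fixed 5 → total 19.
Compare {F-α, F-β}: crew travel cost 14 + fixed 16 = 30.
Compare {F-β, F-γ}: crew travel cost 14 + fixed 17 = 31.
Compare {F-β, F-δ}: crew travel cost 14 + fixed 17 = 31.
All other subsets cost ≥ 30. Minimum total cost: 19.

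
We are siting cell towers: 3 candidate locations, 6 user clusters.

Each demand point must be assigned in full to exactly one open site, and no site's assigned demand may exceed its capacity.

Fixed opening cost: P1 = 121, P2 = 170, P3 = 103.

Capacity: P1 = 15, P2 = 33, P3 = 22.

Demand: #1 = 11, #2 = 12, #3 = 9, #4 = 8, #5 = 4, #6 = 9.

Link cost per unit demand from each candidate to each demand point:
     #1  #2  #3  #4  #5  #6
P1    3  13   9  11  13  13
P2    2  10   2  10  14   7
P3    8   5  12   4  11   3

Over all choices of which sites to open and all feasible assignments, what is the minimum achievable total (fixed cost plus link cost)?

Open {P2, P3}; cheapest assignment that respects the capacities:
  P2 (cap 33, load 33): #1, #3, #5, #6 — cost 11×2 + 9×2 + 4×14 + 9×7 = 159
  P3 (cap 22, load 20): #2, #4 — cost 12×5 + 8×4 = 92
  Shipping 251, fixed 273 → total 524.
  Any other capacity-feasible assignment to {P2, P3} ships for at least 251.
Compare {P1, P2, P3}: its best feasible assignment gives total 641.
Every other set of open sites that can feasibly serve all demand totals ≥ 641 even under its best assignment. Minimum: 524.

524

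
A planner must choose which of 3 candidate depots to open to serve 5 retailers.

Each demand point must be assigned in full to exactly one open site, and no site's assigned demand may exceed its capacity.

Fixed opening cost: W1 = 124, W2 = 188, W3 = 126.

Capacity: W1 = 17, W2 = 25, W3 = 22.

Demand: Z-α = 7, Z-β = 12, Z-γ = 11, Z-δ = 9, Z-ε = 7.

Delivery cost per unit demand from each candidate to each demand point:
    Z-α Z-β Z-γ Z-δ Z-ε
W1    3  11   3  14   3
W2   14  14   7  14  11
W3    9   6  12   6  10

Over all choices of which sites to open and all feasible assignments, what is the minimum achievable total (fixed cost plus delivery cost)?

Open {W1, W2, W3}; cheapest assignment that respects the capacities:
  W1 (cap 17, load 14): Z-α, Z-ε — cost 7×3 + 7×3 = 42
  W2 (cap 25, load 11): Z-γ — cost 11×7 = 77
  W3 (cap 22, load 21): Z-β, Z-δ — cost 12×6 + 9×6 = 126
  Shipping 245, fixed 438 → total 683.
  Any other capacity-feasible assignment to {W1, W2, W3} ships for at least 245.
Compare {W2, W3}: its best feasible assignment gives total 692.
Every other set of open sites that can feasibly serve all demand totals ≥ 692 even under its best assignment. Minimum: 683.

683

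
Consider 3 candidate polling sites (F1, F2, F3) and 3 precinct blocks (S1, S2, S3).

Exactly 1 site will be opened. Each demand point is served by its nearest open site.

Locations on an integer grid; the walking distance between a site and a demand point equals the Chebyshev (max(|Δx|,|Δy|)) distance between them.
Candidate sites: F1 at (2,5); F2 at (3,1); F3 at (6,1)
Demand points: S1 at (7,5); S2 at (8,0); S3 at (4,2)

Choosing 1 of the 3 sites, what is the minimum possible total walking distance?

Open {F3}.
  S1→F3 4, S2→F3 2, S3→F3 2  ⇒ total 8.
Compare {F2}: total 10.
Compare {F1}: total 14.

8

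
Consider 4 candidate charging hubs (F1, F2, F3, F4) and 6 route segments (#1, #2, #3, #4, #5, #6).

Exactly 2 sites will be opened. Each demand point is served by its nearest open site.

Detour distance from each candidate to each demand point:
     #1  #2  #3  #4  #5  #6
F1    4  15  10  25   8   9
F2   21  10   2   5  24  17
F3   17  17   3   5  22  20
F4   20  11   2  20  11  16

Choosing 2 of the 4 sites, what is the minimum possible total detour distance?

38

Open {F1, F2}.
  #1→F1 4, #2→F2 10, #3→F2 2, #4→F2 5, #5→F1 8, #6→F1 9  ⇒ total 38.
Compare {F1, F3}: total 44.
Compare {F1, F4}: total 54.
No size-2 selection does better; minimum is 38.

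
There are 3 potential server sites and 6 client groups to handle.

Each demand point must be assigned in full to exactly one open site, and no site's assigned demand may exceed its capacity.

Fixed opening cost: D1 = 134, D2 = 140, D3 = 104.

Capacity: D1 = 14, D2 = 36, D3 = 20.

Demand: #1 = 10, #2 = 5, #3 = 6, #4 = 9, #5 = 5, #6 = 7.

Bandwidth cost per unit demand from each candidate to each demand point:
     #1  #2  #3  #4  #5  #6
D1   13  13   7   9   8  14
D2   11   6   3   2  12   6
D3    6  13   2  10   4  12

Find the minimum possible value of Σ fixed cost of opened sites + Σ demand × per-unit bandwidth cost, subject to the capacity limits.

Open {D2, D3}; cheapest assignment that respects the capacities:
  D2 (cap 36, load 27): #2, #3, #4, #6 — cost 5×6 + 6×3 + 9×2 + 7×6 = 108
  D3 (cap 20, load 15): #1, #5 — cost 10×6 + 5×4 = 80
  Shipping 188, fixed 244 → total 432.
  Any other capacity-feasible assignment to {D2, D3} ships for at least 188.
Compare {D1, D2}: its best feasible assignment gives total 556.
Compare {D1, D2, D3}: its best feasible assignment gives total 566.
Every other set of open sites that can feasibly serve all demand totals ≥ 556 even under its best assignment. Minimum: 432.

432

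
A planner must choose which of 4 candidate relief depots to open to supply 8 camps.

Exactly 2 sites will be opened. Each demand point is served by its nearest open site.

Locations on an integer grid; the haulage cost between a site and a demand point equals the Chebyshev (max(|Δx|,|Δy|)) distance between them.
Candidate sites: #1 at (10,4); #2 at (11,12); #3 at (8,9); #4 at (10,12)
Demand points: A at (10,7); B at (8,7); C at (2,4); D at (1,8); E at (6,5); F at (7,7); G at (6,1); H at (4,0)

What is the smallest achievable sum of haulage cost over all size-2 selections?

33

Open {#1, #3}.
  A→#3 2, B→#3 2, C→#3 6, D→#3 7, E→#1 4, F→#3 2, G→#1 4, H→#1 6  ⇒ total 33.
Compare {#1, #2}: total 40.
Compare {#1, #4}: total 40.
No size-2 selection does better; minimum is 33.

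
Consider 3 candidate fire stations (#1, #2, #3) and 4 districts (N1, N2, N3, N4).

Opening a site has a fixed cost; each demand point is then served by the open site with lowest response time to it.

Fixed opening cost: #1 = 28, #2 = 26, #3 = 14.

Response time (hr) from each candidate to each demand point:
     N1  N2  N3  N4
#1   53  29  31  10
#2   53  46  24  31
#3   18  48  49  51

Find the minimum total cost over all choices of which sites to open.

Open {#1, #3}: assign each demand point to its cheapest open site.
  N1→#3 18, N2→#1 29, N3→#1 31, N4→#1 10
  response time 88, fixed 42 → total 130.
Compare {#1, #2, #3}: response time 81 + fixed 68 = 149.
Compare {#1}: response time 123 + fixed 28 = 151.
Compare {#2, #3}: response time 119 + fixed 40 = 159.
All other subsets cost ≥ 149. Minimum total cost: 130.

130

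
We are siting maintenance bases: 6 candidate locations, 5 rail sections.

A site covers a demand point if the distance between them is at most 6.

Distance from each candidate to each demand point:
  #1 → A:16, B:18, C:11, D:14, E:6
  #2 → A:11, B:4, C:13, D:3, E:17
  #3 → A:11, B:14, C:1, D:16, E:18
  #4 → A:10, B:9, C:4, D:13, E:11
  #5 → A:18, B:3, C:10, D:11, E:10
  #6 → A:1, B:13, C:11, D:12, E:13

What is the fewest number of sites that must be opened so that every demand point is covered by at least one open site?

Coverage sets (demand points within 6 of each site):
  #1: {E}
  #2: {B, D}
  #3: {C}
  #4: {C}
  #5: {B}
  #6: {A}
No 3 sites suffice: every size-3 union leaves at least one demand point uncovered.
But {#1, #2, #3, #6} covers everything, so the minimum is 4.

4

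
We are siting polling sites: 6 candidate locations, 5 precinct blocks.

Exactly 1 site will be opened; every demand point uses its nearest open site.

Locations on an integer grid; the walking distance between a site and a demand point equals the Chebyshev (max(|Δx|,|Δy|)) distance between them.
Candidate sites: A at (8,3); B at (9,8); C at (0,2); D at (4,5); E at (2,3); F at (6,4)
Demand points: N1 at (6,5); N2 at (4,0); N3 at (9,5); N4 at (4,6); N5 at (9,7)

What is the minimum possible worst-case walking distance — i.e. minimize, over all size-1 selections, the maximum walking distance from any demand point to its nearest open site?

4

Open {A}.
  Farthest demand point is N2 at walking distance 4 (to A); all others are ≤ 4.
With {F} the worst case is 4.
With {D} the worst case is 5.
No size-1 selection achieves below 4.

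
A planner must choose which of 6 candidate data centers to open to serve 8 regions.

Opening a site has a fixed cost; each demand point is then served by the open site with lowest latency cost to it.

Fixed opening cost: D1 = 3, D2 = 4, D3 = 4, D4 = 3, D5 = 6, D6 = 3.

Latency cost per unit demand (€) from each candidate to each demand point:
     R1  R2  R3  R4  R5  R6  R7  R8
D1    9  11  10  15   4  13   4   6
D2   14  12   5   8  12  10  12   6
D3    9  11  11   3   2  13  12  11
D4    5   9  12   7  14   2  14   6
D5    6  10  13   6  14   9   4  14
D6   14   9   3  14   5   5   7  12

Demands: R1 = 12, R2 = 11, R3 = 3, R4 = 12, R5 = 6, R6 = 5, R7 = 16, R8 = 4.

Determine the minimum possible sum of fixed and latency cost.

Open {D1, D3, D4, D6}: assign each demand point to its cheapest open site.
  R1→D4 12×5=60, R2→D4 11×9=99, R3→D6 3×3=9, R4→D3 12×3=36, R5→D3 6×2=12, R6→D4 5×2=10, R7→D1 16×4=64, R8→D1 4×6=24
  latency cost 314, fixed 13 → total 327.
Compare {D3, D4, D5, D6}: latency cost 314 + fixed 16 = 330.
Compare {D1, D2, D3, D4, D6}: latency cost 314 + fixed 17 = 331.
Compare {D1, D3, D4, D5, D6}: latency cost 314 + fixed 19 = 333.
All other subsets cost ≥ 330. Minimum total cost: 327.

327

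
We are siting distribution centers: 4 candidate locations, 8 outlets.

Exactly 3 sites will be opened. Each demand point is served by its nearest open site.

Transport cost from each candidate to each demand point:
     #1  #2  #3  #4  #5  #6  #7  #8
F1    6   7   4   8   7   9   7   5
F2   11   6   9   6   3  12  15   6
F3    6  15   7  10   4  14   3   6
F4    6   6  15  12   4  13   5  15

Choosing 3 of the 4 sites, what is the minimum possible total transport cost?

Open {F1, F2, F3}.
  #1→F1 6, #2→F2 6, #3→F1 4, #4→F2 6, #5→F2 3, #6→F1 9, #7→F3 3, #8→F1 5  ⇒ total 42.
Compare {F1, F2, F4}: total 44.
Compare {F1, F3, F4}: total 45.
No size-3 selection does better; minimum is 42.

42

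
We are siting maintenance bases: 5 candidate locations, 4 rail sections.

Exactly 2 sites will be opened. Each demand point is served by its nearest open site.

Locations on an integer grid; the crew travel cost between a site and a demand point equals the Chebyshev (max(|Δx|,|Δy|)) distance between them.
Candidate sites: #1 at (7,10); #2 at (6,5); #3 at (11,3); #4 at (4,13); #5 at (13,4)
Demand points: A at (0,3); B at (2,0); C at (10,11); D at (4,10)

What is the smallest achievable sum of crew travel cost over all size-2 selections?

Open {#1, #2}.
  A→#2 6, B→#2 5, C→#1 3, D→#1 3  ⇒ total 17.
Compare {#2, #4}: total 20.
Compare {#1, #3}: total 22.
No size-2 selection does better; minimum is 17.

17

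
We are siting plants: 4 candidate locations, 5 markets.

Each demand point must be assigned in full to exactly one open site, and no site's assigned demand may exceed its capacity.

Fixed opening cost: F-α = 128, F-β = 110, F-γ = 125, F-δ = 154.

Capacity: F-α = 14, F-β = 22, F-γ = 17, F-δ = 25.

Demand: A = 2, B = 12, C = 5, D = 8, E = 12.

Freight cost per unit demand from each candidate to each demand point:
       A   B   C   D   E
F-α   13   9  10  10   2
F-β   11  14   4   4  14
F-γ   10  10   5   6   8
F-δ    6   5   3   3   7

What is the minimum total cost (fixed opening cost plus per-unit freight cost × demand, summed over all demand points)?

Open {F-α, F-δ}; cheapest assignment that respects the capacities:
  F-α (cap 14, load 14): A, E — cost 2×13 + 12×2 = 50
  F-δ (cap 25, load 25): B, C, D — cost 12×5 + 5×3 + 8×3 = 99
  Shipping 149, fixed 282 → total 431.
  Any other capacity-feasible assignment to {F-α, F-δ} ships for at least 149.
Compare {F-β, F-δ}: its best feasible assignment gives total 482.
Compare {F-γ, F-δ}: its best feasible assignment gives total 494.
Every other set of open sites that can feasibly serve all demand totals ≥ 482 even under its best assignment. Minimum: 431.

431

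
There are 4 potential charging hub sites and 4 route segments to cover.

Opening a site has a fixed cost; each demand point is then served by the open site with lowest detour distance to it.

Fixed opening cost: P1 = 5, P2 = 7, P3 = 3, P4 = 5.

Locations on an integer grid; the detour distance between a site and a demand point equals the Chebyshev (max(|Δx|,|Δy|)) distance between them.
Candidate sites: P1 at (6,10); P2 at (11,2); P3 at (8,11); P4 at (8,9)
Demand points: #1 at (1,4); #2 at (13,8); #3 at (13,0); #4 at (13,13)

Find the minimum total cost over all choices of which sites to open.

29

Open {P2, P3}: assign each demand point to its cheapest open site.
  #1→P3 7, #2→P3 5, #3→P2 2, #4→P3 5
  detour distance 19, fixed 10 → total 29.
Compare {P3}: detour distance 28 + fixed 3 = 31.
Compare {P4}: detour distance 26 + fixed 5 = 31.
Compare {P2, P4}: detour distance 19 + fixed 12 = 31.
All other subsets cost ≥ 31. Minimum total cost: 29.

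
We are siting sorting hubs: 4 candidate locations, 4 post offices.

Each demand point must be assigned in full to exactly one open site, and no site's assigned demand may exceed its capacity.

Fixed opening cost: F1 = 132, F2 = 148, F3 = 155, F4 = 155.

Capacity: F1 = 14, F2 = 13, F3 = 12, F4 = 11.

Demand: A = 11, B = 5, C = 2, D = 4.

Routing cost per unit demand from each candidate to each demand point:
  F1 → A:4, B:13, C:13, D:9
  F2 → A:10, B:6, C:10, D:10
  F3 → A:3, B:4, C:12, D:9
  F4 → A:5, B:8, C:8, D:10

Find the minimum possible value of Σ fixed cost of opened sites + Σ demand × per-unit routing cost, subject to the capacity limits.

411

Open {F1, F3}; cheapest assignment that respects the capacities:
  F1 (cap 14, load 11): A — cost 11×4 = 44
  F3 (cap 12, load 11): B, C, D — cost 5×4 + 2×12 + 4×9 = 80
  Shipping 124, fixed 287 → total 411.
  Any other capacity-feasible assignment to {F1, F3} ships for at least 124.
Compare {F1, F2}: its best feasible assignment gives total 414.
Compare {F2, F3}: its best feasible assignment gives total 426.
Every other set of open sites that can feasibly serve all demand totals ≥ 414 even under its best assignment. Minimum: 411.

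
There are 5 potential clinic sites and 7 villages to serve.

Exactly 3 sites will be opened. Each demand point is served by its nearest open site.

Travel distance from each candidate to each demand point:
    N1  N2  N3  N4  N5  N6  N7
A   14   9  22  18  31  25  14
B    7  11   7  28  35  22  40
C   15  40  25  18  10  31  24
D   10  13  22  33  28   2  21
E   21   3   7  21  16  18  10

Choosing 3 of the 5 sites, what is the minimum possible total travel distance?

Open {C, D, E}.
  N1→D 10, N2→E 3, N3→E 7, N4→C 18, N5→C 10, N6→D 2, N7→E 10  ⇒ total 60.
Compare {A, D, E}: total 66.
Compare {B, D, E}: total 66.
No size-3 selection does better; minimum is 60.

60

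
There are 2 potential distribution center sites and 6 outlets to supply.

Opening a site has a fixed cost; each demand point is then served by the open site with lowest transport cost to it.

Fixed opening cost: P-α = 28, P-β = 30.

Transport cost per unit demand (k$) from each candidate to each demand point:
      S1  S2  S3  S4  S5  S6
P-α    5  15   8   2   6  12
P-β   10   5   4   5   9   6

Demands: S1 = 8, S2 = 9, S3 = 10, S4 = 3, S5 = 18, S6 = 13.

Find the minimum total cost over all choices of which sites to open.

Open {P-α, P-β}: assign each demand point to its cheapest open site.
  S1→P-α 8×5=40, S2→P-β 9×5=45, S3→P-β 10×4=40, S4→P-α 3×2=6, S5→P-α 18×6=108, S6→P-β 13×6=78
  transport cost 317, fixed 58 → total 375.
Compare {P-β}: transport cost 420 + fixed 30 = 450.
Compare {P-α}: transport cost 525 + fixed 28 = 553.

375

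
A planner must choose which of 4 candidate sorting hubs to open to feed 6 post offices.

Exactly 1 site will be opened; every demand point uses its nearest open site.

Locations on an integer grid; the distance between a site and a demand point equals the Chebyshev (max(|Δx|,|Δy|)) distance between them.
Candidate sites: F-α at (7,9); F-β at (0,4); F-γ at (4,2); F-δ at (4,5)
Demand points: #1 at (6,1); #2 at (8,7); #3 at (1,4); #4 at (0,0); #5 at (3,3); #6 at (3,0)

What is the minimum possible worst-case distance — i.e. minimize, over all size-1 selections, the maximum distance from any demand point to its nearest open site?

Open {F-γ}.
  Farthest demand point is #2 at distance 5 (to F-γ); all others are ≤ 5.
With {F-δ} the worst case is 5.
With {F-β} the worst case is 8.
No size-1 selection achieves below 5.

5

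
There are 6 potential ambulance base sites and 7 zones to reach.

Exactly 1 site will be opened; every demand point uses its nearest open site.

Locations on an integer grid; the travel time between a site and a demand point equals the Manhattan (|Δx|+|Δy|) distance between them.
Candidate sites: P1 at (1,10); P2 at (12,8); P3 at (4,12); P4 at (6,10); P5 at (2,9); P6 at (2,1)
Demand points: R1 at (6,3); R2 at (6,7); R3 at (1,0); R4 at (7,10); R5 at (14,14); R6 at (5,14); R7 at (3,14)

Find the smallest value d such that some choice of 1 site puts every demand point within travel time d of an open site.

Open {P3}.
  Farthest demand point is R3 at travel time 15 (to P3); all others are ≤ 15.
With {P4} the worst case is 15.
With {P1} the worst case is 17.
No size-1 selection achieves below 15.

15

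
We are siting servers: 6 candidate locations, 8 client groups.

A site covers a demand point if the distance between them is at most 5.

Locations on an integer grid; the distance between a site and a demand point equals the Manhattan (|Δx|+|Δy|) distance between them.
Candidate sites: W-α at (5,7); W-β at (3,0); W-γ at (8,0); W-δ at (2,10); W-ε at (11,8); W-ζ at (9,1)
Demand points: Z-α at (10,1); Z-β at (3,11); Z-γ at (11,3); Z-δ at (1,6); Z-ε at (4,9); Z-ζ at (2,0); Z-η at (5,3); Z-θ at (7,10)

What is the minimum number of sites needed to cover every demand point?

3

Coverage sets (demand points within 5 of each site):
  W-α: {Z-δ, Z-ε, Z-η, Z-θ}
  W-β: {Z-ζ, Z-η}
  W-γ: {Z-α}
  W-δ: {Z-β, Z-δ, Z-ε, Z-θ}
  W-ε: {Z-γ}
  W-ζ: {Z-α, Z-γ}
No 2 sites suffice: every size-2 union leaves at least one demand point uncovered.
But {W-β, W-δ, W-ζ} covers everything, so the minimum is 3.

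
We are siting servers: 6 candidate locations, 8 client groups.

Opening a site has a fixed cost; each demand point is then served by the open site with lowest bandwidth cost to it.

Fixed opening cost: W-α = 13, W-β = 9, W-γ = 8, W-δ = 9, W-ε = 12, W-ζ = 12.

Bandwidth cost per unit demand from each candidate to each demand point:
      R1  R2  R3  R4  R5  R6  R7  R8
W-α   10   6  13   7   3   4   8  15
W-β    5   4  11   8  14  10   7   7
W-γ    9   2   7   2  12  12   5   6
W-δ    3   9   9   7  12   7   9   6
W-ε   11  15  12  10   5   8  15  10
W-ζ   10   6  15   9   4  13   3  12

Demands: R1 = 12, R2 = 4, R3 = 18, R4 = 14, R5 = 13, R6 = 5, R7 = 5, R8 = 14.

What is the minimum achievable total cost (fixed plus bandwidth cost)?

Open {W-α, W-γ, W-δ}: assign each demand point to its cheapest open site.
  R1→W-δ 12×3=36, R2→W-γ 4×2=8, R3→W-γ 18×7=126, R4→W-γ 14×2=28, R5→W-α 13×3=39, R6→W-α 5×4=20, R7→W-γ 5×5=25, R8→W-γ 14×6=84
  bandwidth cost 366, fixed 30 → total 396.
Compare {W-α, W-γ, W-δ, W-ζ}: bandwidth cost 356 + fixed 42 = 398.
Compare {W-α, W-β, W-γ, W-δ}: bandwidth cost 366 + fixed 39 = 405.
Compare {W-α, W-β, W-γ, W-δ, W-ζ}: bandwidth cost 356 + fixed 51 = 407.
All other subsets cost ≥ 398. Minimum total cost: 396.

396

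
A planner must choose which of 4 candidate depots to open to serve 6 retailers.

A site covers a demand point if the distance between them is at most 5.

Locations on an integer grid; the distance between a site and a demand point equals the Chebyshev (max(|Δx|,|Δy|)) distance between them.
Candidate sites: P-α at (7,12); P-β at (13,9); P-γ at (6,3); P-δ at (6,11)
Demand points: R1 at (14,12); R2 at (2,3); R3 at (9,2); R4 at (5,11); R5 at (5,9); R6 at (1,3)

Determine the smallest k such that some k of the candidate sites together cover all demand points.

3

Coverage sets (demand points within 5 of each site):
  P-α: {R4, R5}
  P-β: {R1}
  P-γ: {R2, R3, R6}
  P-δ: {R4, R5}
No 2 sites suffice: every size-2 union leaves at least one demand point uncovered.
But {P-α, P-β, P-γ} covers everything, so the minimum is 3.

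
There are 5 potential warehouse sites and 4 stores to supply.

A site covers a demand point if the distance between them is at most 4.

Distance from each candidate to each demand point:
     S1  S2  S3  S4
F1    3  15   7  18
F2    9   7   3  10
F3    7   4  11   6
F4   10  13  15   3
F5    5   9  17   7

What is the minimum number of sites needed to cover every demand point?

Coverage sets (demand points within 4 of each site):
  F1: {S1}
  F2: {S3}
  F3: {S2}
  F4: {S4}
  F5: {}
No 3 sites suffice: every size-3 union leaves at least one demand point uncovered.
But {F1, F2, F3, F4} covers everything, so the minimum is 4.

4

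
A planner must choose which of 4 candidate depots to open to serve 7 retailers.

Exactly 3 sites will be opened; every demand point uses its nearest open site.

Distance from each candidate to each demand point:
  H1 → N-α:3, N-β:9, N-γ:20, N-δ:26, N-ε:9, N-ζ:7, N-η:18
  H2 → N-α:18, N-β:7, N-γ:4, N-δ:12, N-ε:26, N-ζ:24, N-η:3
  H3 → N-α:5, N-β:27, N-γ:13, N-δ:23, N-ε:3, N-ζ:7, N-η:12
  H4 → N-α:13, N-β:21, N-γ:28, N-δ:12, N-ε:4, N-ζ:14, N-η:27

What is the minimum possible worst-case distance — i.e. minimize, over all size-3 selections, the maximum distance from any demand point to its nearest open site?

Open {H1, H2, H3}.
  Farthest demand point is N-δ at distance 12 (to H2); all others are ≤ 12.
With {H1, H2, H4} the worst case is 12.
With {H2, H3, H4} the worst case is 12.
No size-3 selection achieves below 12.

12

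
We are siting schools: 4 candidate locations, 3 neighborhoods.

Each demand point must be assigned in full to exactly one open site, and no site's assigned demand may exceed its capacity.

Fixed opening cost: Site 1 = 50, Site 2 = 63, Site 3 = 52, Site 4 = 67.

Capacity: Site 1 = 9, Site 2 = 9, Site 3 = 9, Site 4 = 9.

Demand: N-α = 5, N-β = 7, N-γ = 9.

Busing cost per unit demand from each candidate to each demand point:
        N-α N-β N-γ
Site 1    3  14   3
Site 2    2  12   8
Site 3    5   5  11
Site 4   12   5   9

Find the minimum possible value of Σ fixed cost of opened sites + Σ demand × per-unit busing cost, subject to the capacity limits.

Open {Site 1, Site 2, Site 3}; cheapest assignment that respects the capacities:
  Site 1 (cap 9, load 9): N-γ — cost 9×3 = 27
  Site 2 (cap 9, load 5): N-α — cost 5×2 = 10
  Site 3 (cap 9, load 7): N-β — cost 7×5 = 35
  Shipping 72, fixed 165 → total 237.
  Any other capacity-feasible assignment to {Site 1, Site 2, Site 3} ships for at least 72.
Compare {Site 1, Site 2, Site 4}: its best feasible assignment gives total 252.
Compare {Site 1, Site 3, Site 4}: its best feasible assignment gives total 256.
Every other set of open sites that can feasibly serve all demand totals ≥ 252 even under its best assignment. Minimum: 237.

237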